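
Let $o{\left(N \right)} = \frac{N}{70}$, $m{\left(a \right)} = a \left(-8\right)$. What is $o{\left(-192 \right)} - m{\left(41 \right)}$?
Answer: $\frac{11384}{35} \approx 325.26$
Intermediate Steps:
$m{\left(a \right)} = - 8 a$
$o{\left(N \right)} = \frac{N}{70}$ ($o{\left(N \right)} = N \frac{1}{70} = \frac{N}{70}$)
$o{\left(-192 \right)} - m{\left(41 \right)} = \frac{1}{70} \left(-192\right) - \left(-8\right) 41 = - \frac{96}{35} - -328 = - \frac{96}{35} + 328 = \frac{11384}{35}$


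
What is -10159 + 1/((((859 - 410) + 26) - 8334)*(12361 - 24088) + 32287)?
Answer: -936606770019/92194780 ≈ -10159.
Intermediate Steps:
-10159 + 1/((((859 - 410) + 26) - 8334)*(12361 - 24088) + 32287) = -10159 + 1/(((449 + 26) - 8334)*(-11727) + 32287) = -10159 + 1/((475 - 8334)*(-11727) + 32287) = -10159 + 1/(-7859*(-11727) + 32287) = -10159 + 1/(92162493 + 32287) = -10159 + 1/92194780 = -936606770019/92194780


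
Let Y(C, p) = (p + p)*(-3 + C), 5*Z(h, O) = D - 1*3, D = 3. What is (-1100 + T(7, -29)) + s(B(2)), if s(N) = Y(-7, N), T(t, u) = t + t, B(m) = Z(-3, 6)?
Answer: -1086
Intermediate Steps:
Z(h, O) = 0 (Z(h, O) = (3 - 1*3)/5 = (3 - 3)/5 = (⅕)*0 = 0)
B(m) = 0
T(t, u) = 2*t
Y(C, p) = 2*p*(-3 + C) (Y(C, p) = (2*p)*(-3 + C) = 2*p*(-3 + C))
s(N) = -20*N (s(N) = 2*N*(-3 - 7) = 2*N*(-10) = -20*N)
(-1100 + T(7, -29)) + s(B(2)) = (-1100 + 2*7) - 20*0 = (-1100 + 14) + 0 = -1086 + 0 = -1086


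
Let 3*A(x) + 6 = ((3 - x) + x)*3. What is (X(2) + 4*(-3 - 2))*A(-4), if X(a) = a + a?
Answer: -16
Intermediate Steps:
X(a) = 2*a
A(x) = 1 (A(x) = -2 + (((3 - x) + x)*3)/3 = -2 + (3*3)/3 = -2 + (⅓)*9 = -2 + 3 = 1)
(X(2) + 4*(-3 - 2))*A(-4) = (2*2 + 4*(-3 - 2))*1 = (4 + 4*(-5))*1 = (4 - 20)*1 = -16*1 = -16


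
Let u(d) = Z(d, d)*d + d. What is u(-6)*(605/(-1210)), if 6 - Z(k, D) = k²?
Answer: -87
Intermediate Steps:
Z(k, D) = 6 - k²
u(d) = d + d*(6 - d²) (u(d) = (6 - d²)*d + d = d*(6 - d²) + d = d + d*(6 - d²))
u(-6)*(605/(-1210)) = (-6*(7 - 1*(-6)²))*(605/(-1210)) = (-6*(7 - 1*36))*(605*(-1/1210)) = -6*(7 - 36)*(-½) = -6*(-29)*(-½) = 174*(-½) = -87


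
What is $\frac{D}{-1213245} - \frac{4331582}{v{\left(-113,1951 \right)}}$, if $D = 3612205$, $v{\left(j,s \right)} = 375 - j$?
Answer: $- \frac{525703295963}{59206356} \approx -8879.2$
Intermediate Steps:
$\frac{D}{-1213245} - \frac{4331582}{v{\left(-113,1951 \right)}} = \frac{3612205}{-1213245} - \frac{4331582}{375 - -113} = 3612205 \left(- \frac{1}{1213245}\right) - \frac{4331582}{375 + 113} = - \frac{722441}{242649} - \frac{4331582}{488} = - \frac{722441}{242649} - \frac{2165791}{244} = - \frac{525703295963}{59206356}$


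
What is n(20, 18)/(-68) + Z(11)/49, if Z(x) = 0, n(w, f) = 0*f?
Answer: 0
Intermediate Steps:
n(w, f) = 0
n(20, 18)/(-68) + Z(11)/49 = 0/(-68) + 0/49 = 0*(-1/68) + 0*(1/49) = 0 + 0 = 0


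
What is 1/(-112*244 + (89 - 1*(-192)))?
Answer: -1/27047 ≈ -3.6973e-5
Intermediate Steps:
1/(-112*244 + (89 - 1*(-192))) = 1/(-27328 + (89 + 192)) = 1/(-27328 + 281) = 1/(-27047) = -1/27047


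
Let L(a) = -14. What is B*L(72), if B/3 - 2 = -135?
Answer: 5586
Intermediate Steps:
B = -399 (B = 6 + 3*(-135) = 6 - 405 = -399)
B*L(72) = -399*(-14) = 5586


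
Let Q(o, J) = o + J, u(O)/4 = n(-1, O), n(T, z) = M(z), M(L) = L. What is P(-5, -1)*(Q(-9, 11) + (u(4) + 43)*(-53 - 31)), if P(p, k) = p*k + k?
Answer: -19816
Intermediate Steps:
n(T, z) = z
u(O) = 4*O
P(p, k) = k + k*p (P(p, k) = k*p + k = k + k*p)
Q(o, J) = J + o
P(-5, -1)*(Q(-9, 11) + (u(4) + 43)*(-53 - 31)) = (-(1 - 5))*((11 - 9) + (4*4 + 43)*(-53 - 31)) = (-1*(-4))*(2 + (16 + 43)*(-84)) = 4*(2 + 59*(-84)) = 4*(2 - 4956) = 4*(-4954) = -19816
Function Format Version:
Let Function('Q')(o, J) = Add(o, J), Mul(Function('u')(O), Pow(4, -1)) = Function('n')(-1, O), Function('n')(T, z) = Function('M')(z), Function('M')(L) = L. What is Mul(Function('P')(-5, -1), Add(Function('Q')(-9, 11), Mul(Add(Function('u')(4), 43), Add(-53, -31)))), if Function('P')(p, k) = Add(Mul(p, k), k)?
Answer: -19816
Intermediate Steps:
Function('n')(T, z) = z
Function('u')(O) = Mul(4, O)
Function('P')(p, k) = Add(k, Mul(k, p)) (Function('P')(p, k) = Add(Mul(k, p), k) = Add(k, Mul(k, p)))
Function('Q')(o, J) = Add(J, o)
Mul(Function('P')(-5, -1), Add(Function('Q')(-9, 11), Mul(Add(Function('u')(4), 43), Add(-53, -31)))) = Mul(Mul(-1, Add(1, -5)), Add(Add(11, -9), Mul(Add(Mul(4, 4), 43), Add(-53, -31)))) = Mul(Mul(-1, -4), Add(2, Mul(Add(16, 43), -84))) = Mul(4, Add(2, Mul(59, -84))) = Mul(4, Add(2, -4956)) = Mul(4, -4954) = -19816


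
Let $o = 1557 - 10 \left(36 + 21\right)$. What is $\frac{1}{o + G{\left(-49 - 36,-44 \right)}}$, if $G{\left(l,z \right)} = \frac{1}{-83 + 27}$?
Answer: $\frac{56}{55271} \approx 0.0010132$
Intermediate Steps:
$G{\left(l,z \right)} = - \frac{1}{56}$ ($G{\left(l,z \right)} = \frac{1}{-56} = - \frac{1}{56}$)
$o = 987$ ($o = 1557 - 570 = 987$)
$\frac{1}{o + G{\left(-49 - 36,-44 \right)}} = \frac{1}{987 - \frac{1}{56}} = \frac{1}{\frac{55271}{56}} = \frac{56}{55271}$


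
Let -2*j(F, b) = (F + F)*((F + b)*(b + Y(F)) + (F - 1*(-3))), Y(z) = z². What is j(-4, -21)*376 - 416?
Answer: 186080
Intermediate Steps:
j(F, b) = -F*(3 + F + (F + b)*(b + F²)) (j(F, b) = -(F + F)*((F + b)*(b + F²) + (F - 1*(-3)))/2 = -2*F*((F + b)*(b + F²) + (F + 3))/2 = -2*F*((F + b)*(b + F²) + (3 + F))/2 = -2*F*(3 + F + (F + b)*(b + F²))/2 = -F*(3 + F + (F + b)*(b + F²)))
j(-4, -21)*376 - 416 = -1*(-4)*(3 - 4 + (-4)³ + (-21)² - 4*(-21) - 21*(-4)²)*376 - 416 = -1*(-4)*(3 - 4 - 64 + 441 + 84 - 21*16)*376 - 416 = -1*(-4)*(3 - 4 - 64 + 441 + 84 - 336)*376 - 416 = -1*(-4)*124*376 - 416 = 496*376 - 416 = 186496 - 416 = 186080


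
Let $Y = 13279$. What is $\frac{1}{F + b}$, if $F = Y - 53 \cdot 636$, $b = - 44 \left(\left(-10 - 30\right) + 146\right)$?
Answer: $- \frac{1}{25093} \approx -3.9852 \cdot 10^{-5}$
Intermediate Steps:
$b = -4664$ ($b = - 44 \left(\left(-10 - 30\right) + 146\right) = - 44 \left(-40 + 146\right) = \left(-44\right) 106 = -4664$)
$F = -20429$ ($F = 13279 - 53 \cdot 636 = 13279 - 33708 = -20429$)
$\frac{1}{F + b} = \frac{1}{-20429 - 4664} = \frac{1}{-25093} = - \frac{1}{25093}$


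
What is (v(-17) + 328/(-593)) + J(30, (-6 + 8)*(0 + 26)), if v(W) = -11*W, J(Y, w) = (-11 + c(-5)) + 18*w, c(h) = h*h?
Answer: 673913/593 ≈ 1136.4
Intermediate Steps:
c(h) = h²
J(Y, w) = 14 + 18*w (J(Y, w) = (-11 + (-5)²) + 18*w = (-11 + 25) + 18*w = 14 + 18*w)
(v(-17) + 328/(-593)) + J(30, (-6 + 8)*(0 + 26)) = (-11*(-17) + 328/(-593)) + (14 + 18*((-6 + 8)*(0 + 26))) = (187 + 328*(-1/593)) + (14 + 18*(2*26)) = (187 - 328/593) + (14 + 18*52) = 110563/593 + (14 + 936) = 110563/593 + 950 = 673913/593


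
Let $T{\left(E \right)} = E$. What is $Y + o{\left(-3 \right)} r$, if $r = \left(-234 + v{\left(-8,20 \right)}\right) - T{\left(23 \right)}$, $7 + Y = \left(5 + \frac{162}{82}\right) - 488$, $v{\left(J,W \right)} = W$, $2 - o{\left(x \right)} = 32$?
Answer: $\frac{271501}{41} \approx 6622.0$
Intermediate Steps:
$o{\left(x \right)} = -30$ ($o{\left(x \right)} = 2 - 32 = -30$)
$Y = - \frac{20009}{41}$ ($Y = -7 - \left(483 - \frac{81}{41}\right) = -7 + \left(\left(5 + 162 \cdot \frac{1}{82}\right) - 488\right) = -7 + \left(\left(5 + \frac{81}{41}\right) - 488\right) = -7 + \left(\frac{286}{41} - 488\right) = -7 - \frac{19722}{41} = - \frac{20009}{41} \approx -488.02$)
$r = -237$ ($r = \left(-234 + 20\right) - 23 = -214 - 23 = -237$)
$Y + o{\left(-3 \right)} r = - \frac{20009}{41} - -7110 = - \frac{20009}{41} + 7110 = \frac{271501}{41}$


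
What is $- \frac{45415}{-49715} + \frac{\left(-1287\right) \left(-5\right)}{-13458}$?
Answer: $\frac{19418603}{44604298} \approx 0.43535$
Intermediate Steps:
$- \frac{45415}{-49715} + \frac{\left(-1287\right) \left(-5\right)}{-13458} = \left(-45415\right) \left(- \frac{1}{49715}\right) + 6435 \left(- \frac{1}{13458}\right) = \frac{9083}{9943} - \frac{2145}{4486} = \frac{19418603}{44604298}$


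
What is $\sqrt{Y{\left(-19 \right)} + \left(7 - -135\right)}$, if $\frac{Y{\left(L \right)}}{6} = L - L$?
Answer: $\sqrt{142} \approx 11.916$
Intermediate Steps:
$Y{\left(L \right)} = 0$ ($Y{\left(L \right)} = 6 \left(L - L\right) = 6 \cdot 0 = 0$)
$\sqrt{Y{\left(-19 \right)} + \left(7 - -135\right)} = \sqrt{0 + \left(7 - -135\right)} = \sqrt{0 + \left(7 + 135\right)} = \sqrt{0 + 142} = \sqrt{142}$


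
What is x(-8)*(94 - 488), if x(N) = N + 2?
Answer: 2364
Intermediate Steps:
x(N) = 2 + N
x(-8)*(94 - 488) = (2 - 8)*(94 - 488) = -6*(-394) = 2364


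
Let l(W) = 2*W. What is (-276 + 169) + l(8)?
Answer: -91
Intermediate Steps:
(-276 + 169) + l(8) = (-276 + 169) + 2*8 = -107 + 16 = -91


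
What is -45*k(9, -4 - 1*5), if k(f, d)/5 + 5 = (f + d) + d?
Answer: 3150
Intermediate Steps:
k(f, d) = -25 + 5*f + 10*d (k(f, d) = -25 + 5*((f + d) + d) = -25 + 5*((d + f) + d) = -25 + 5*(f + 2*d) = -25 + (5*f + 10*d) = -25 + 5*f + 10*d)
-45*k(9, -4 - 1*5) = -45*(-25 + 5*9 + 10*(-4 - 1*5)) = -45*(-25 + 45 + 10*(-4 - 5)) = -45*(-25 + 45 + 10*(-9)) = -45*(-25 + 45 - 90) = -45*(-70) = 3150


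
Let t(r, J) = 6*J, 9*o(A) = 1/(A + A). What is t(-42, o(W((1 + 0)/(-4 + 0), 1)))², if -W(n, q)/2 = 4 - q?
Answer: 1/324 ≈ 0.0030864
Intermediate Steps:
W(n, q) = -8 + 2*q (W(n, q) = -2*(4 - q) = -8 + 2*q)
o(A) = 1/(18*A) (o(A) = 1/(9*(A + A)) = 1/(9*((2*A))) = (1/(2*A))/9 = 1/(18*A))
t(-42, o(W((1 + 0)/(-4 + 0), 1)))² = (6*(1/(18*(-8 + 2*1))))² = (6*(1/(18*(-8 + 2))))² = (6*((1/18)/(-6)))² = (6*((1/18)*(-⅙)))² = (6*(-1/108))² = (-1/18)² = 1/324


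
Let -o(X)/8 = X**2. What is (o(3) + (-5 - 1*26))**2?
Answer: 10609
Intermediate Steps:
o(X) = -8*X**2
(o(3) + (-5 - 1*26))**2 = (-8*3**2 + (-5 - 1*26))**2 = (-8*9 + (-5 - 26))**2 = (-72 - 31)**2 = (-103)**2 = 10609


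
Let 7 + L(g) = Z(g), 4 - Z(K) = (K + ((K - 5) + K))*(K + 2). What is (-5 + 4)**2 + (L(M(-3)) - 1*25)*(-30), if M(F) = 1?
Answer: 661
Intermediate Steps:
Z(K) = 4 - (-5 + 3*K)*(2 + K) (Z(K) = 4 - (K + ((K - 5) + K))*(K + 2) = 4 - (K + ((-5 + K) + K))*(2 + K) = 4 - (K + (-5 + 2*K))*(2 + K) = 4 - (-5 + 3*K)*(2 + K))
L(g) = 7 - g - 3*g**2 (L(g) = -7 + (14 - g - 3*g**2) = 7 - g - 3*g**2)
(-5 + 4)**2 + (L(M(-3)) - 1*25)*(-30) = (-5 + 4)**2 + ((7 - 1*1 - 3*1**2) - 1*25)*(-30) = (-1)**2 + ((7 - 1 - 3*1) - 25)*(-30) = 1 + ((7 - 1 - 3) - 25)*(-30) = 1 + (3 - 25)*(-30) = 1 - 22*(-30) = 1 + 660 = 661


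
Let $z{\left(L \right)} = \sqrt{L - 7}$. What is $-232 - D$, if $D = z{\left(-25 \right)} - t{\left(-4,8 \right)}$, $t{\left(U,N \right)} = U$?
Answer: $-236 - 4 i \sqrt{2} \approx -236.0 - 5.6569 i$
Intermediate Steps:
$z{\left(L \right)} = \sqrt{-7 + L}$
$D = 4 + 4 i \sqrt{2}$ ($D = \sqrt{-7 - 25} - -4 = \sqrt{-32} + 4 = 4 i \sqrt{2} + 4 = 4 + 4 i \sqrt{2} \approx 4.0 + 5.6569 i$)
$-232 - D = -232 - \left(4 + 4 i \sqrt{2}\right) = -236 - 4 i \sqrt{2}$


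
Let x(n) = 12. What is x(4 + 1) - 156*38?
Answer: -5916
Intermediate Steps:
x(4 + 1) - 156*38 = 12 - 156*38 = 12 - 5928 = -5916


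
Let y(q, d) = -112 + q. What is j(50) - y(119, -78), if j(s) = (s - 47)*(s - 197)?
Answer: -448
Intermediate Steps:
j(s) = (-197 + s)*(-47 + s) (j(s) = (-47 + s)*(-197 + s) = (-197 + s)*(-47 + s))
j(50) - y(119, -78) = (9259 + 50² - 244*50) - (-112 + 119) = (9259 + 2500 - 12200) - 1*7 = -441 - 7 = -448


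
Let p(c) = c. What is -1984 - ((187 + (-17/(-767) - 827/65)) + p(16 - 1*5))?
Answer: -8319262/3835 ≈ -2169.3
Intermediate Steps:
-1984 - ((187 + (-17/(-767) - 827/65)) + p(16 - 1*5)) = -1984 - ((187 + (-17/(-767) - 827/65)) + (16 - 1*5)) = -1984 - ((187 + (-17*(-1/767) - 827*1/65)) + (16 - 5)) = -1984 - ((187 + (17/767 - 827/65)) + 11) = -1984 - ((187 - 48708/3835) + 11) = -1984 - (668437/3835 + 11) = -1984 - 1*710622/3835 = -1984 - 710622/3835 = -8319262/3835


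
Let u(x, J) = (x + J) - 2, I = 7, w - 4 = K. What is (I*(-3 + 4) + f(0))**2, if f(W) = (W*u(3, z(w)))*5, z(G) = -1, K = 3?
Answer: 49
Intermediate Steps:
w = 7 (w = 4 + 3 = 7)
u(x, J) = -2 + J + x (u(x, J) = (J + x) - 2 = -2 + J + x)
f(W) = 0 (f(W) = (W*(-2 - 1 + 3))*5 = (W*0)*5 = 0*5 = 0)
(I*(-3 + 4) + f(0))**2 = (7*(-3 + 4) + 0)**2 = (7*1 + 0)**2 = (7 + 0)**2 = 7**2 = 49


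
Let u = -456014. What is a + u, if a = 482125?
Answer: 26111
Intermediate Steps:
a + u = 482125 - 456014 = 26111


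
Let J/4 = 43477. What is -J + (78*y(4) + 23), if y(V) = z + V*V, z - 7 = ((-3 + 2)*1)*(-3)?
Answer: -171857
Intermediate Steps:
z = 10 (z = 7 + ((-3 + 2)*1)*(-3) = 7 - 1*1*(-3) = 7 - 1*(-3) = 7 + 3 = 10)
J = 173908 (J = 4*43477 = 173908)
y(V) = 10 + V² (y(V) = 10 + V*V = 10 + V²)
-J + (78*y(4) + 23) = -1*173908 + (78*(10 + 4²) + 23) = -173908 + (78*(10 + 16) + 23) = -173908 + (78*26 + 23) = -173908 + (2028 + 23) = -173908 + 2051 = -171857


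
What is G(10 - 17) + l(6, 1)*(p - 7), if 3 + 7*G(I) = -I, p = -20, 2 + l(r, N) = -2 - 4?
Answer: 1516/7 ≈ 216.57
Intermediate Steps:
l(r, N) = -8 (l(r, N) = -2 + (-2 - 4) = -2 - 6 = -8)
G(I) = -3/7 - I/7 (G(I) = -3/7 + (-I)/7 = -3/7 - I/7)
G(10 - 17) + l(6, 1)*(p - 7) = (-3/7 - (10 - 17)/7) - 8*(-20 - 7) = (-3/7 - ⅐*(-7)) - 8*(-27) = (-3/7 + 1) + 216 = 4/7 + 216 = 1516/7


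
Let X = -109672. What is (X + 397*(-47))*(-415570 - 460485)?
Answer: 112425014205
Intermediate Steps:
(X + 397*(-47))*(-415570 - 460485) = (-109672 + 397*(-47))*(-415570 - 460485) = (-109672 - 18659)*(-876055) = -128331*(-876055) = 112425014205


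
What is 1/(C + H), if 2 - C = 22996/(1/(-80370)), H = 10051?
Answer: 1/1848198573 ≈ 5.4107e-10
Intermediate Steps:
C = 1848188522 (C = 2 - 22996/(1/(-80370)) = 2 - 22996/(-1/80370) = 2 - 22996*(-80370) = 2 - 1*(-1848188520) = 2 + 1848188520 = 1848188522)
1/(C + H) = 1/(1848188522 + 10051) = 1/1848198573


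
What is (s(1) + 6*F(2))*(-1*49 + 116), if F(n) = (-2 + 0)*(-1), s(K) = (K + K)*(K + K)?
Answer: 1072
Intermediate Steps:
s(K) = 4*K² (s(K) = (2*K)*(2*K) = 4*K²)
F(n) = 2 (F(n) = -2*(-1) = 2)
(s(1) + 6*F(2))*(-1*49 + 116) = (4*1² + 6*2)*(-1*49 + 116) = (4*1 + 12)*(-49 + 116) = (4 + 12)*67 = 16*67 = 1072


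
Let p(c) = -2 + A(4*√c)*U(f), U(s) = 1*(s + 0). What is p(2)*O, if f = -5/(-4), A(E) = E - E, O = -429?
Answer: 858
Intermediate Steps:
A(E) = 0
f = 5/4 (f = -5*(-¼) = 5/4 ≈ 1.2500)
U(s) = s (U(s) = 1*s = s)
p(c) = -2 (p(c) = -2 + 0*(5/4) = -2 + 0 = -2)
p(2)*O = -2*(-429) = 858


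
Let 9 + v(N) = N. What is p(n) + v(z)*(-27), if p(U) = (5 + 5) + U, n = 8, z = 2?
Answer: 207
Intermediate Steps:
v(N) = -9 + N
p(U) = 10 + U
p(n) + v(z)*(-27) = (10 + 8) + (-9 + 2)*(-27) = 18 - 7*(-27) = 18 + 189 = 207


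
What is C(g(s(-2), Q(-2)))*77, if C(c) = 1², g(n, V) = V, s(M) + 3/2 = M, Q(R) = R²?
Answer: 77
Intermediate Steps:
s(M) = -3/2 + M
C(c) = 1
C(g(s(-2), Q(-2)))*77 = 1*77 = 77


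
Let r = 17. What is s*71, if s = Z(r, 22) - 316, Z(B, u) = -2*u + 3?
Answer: -25347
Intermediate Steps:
Z(B, u) = 3 - 2*u
s = -357 (s = (3 - 2*22) - 316 = (3 - 44) - 316 = -41 - 316 = -357)
s*71 = -357*71 = -25347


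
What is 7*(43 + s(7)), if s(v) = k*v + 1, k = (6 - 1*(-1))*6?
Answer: 2366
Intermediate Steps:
k = 42 (k = (6 + 1)*6 = 7*6 = 42)
s(v) = 1 + 42*v (s(v) = 42*v + 1 = 1 + 42*v)
7*(43 + s(7)) = 7*(43 + (1 + 42*7)) = 7*(43 + (1 + 294)) = 7*(43 + 295) = 7*338 = 2366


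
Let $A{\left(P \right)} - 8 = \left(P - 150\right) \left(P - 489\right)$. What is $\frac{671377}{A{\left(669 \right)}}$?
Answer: $\frac{671377}{93428} \approx 7.186$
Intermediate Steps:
$A{\left(P \right)} = 8 + \left(-489 + P\right) \left(-150 + P\right)$ ($A{\left(P \right)} = 8 + \left(P - 150\right) \left(P - 489\right) = 8 + \left(-150 + P\right) \left(-489 + P\right) = 8 + \left(-489 + P\right) \left(-150 + P\right)$)
$\frac{671377}{A{\left(669 \right)}} = \frac{671377}{73358 + 669^{2} - 427491} = \frac{671377}{73358 + 447561 - 427491} = \frac{671377}{93428}$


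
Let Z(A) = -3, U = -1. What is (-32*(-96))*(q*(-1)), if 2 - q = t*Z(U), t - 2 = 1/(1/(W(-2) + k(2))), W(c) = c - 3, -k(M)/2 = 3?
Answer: 76800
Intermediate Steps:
k(M) = -6 (k(M) = -2*3 = -6)
W(c) = -3 + c
t = -9 (t = 2 + 1/(1/((-3 - 2) - 6)) = 2 + 1/(1/(-5 - 6)) = 2 + 1/(1/(-11)) = 2 + 1/(-1/11) = 2 - 11 = -9)
q = -25 (q = 2 - (-9)*(-3) = 2 - 1*27 = 2 - 27 = -25)
(-32*(-96))*(q*(-1)) = (-32*(-96))*(-25*(-1)) = 3072*25 = 76800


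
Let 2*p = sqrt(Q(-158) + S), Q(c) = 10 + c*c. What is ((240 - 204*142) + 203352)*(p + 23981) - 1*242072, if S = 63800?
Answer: 4187416072 + 87312*sqrt(88774) ≈ 4.2134e+9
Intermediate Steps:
Q(c) = 10 + c**2
p = sqrt(88774)/2 (p = sqrt((10 + (-158)**2) + 63800)/2 = sqrt((10 + 24964) + 63800)/2 = sqrt(24974 + 63800)/2 = sqrt(88774)/2 ≈ 148.97)
((240 - 204*142) + 203352)*(p + 23981) - 1*242072 = ((240 - 204*142) + 203352)*(sqrt(88774)/2 + 23981) - 1*242072 = ((240 - 28968) + 203352)*(23981 + sqrt(88774)/2) - 242072 = (-28728 + 203352)*(23981 + sqrt(88774)/2) - 242072 = 174624*(23981 + sqrt(88774)/2) - 242072 = (4187658144 + 87312*sqrt(88774)) - 242072 = 4187416072 + 87312*sqrt(88774)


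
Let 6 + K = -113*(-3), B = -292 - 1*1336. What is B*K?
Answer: -542124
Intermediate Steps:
B = -1628 (B = -292 - 1336 = -1628)
K = 333 (K = -6 - 113*(-3) = -6 + 339 = 333)
B*K = -1628*333 = -542124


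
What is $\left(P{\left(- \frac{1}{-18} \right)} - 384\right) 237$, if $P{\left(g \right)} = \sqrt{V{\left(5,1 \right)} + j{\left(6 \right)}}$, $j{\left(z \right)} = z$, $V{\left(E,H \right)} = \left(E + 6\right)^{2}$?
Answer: $-91008 + 237 \sqrt{127} \approx -88337.0$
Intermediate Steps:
$V{\left(E,H \right)} = \left(6 + E\right)^{2}$
$P{\left(g \right)} = \sqrt{127}$ ($P{\left(g \right)} = \sqrt{\left(6 + 5\right)^{2} + 6} = \sqrt{11^{2} + 6} = \sqrt{121 + 6} = \sqrt{127}$)
$\left(P{\left(- \frac{1}{-18} \right)} - 384\right) 237 = \left(\sqrt{127} - 384\right) 237 = \left(-384 + \sqrt{127}\right) 237 = -91008 + 237 \sqrt{127}$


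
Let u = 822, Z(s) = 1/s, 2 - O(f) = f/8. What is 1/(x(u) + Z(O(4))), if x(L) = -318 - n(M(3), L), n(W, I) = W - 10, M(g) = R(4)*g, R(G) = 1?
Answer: -3/931 ≈ -0.0032223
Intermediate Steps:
O(f) = 2 - f/8
M(g) = g (M(g) = 1*g = g)
n(W, I) = -10 + W
x(L) = -311 (x(L) = -318 - (-10 + 3) = -318 - 1*(-7) = -318 + 7 = -311)
1/(x(u) + Z(O(4))) = 1/(-311 + 1/(2 - ⅛*4)) = 1/(-311 + 1/(2 - ½)) = 1/(-311 + 1/(3/2)) = 1/(-311 + ⅔) = 1/(-931/3) = -3/931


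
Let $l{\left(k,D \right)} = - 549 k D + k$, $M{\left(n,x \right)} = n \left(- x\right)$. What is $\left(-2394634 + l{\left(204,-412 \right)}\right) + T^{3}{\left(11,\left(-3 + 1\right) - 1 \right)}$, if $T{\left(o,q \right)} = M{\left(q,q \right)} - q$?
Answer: $43747706$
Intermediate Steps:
$M{\left(n,x \right)} = - n x$
$l{\left(k,D \right)} = k - 549 D k$ ($l{\left(k,D \right)} = - 549 D k + k = k - 549 D k$)
$T{\left(o,q \right)} = - q - q^{2}$ ($T{\left(o,q \right)} = - q q - q = - q^{2} - q = - q - q^{2}$)
$\left(-2394634 + l{\left(204,-412 \right)}\right) + T^{3}{\left(11,\left(-3 + 1\right) - 1 \right)} = \left(-2394634 + 204 \left(1 - -226188\right)\right) + \left(\left(\left(-3 + 1\right) - 1\right) \left(-1 - \left(\left(-3 + 1\right) - 1\right)\right)\right)^{3} = \left(-2394634 + 204 \left(1 + 226188\right)\right) + \left(\left(-2 - 1\right) \left(-1 - \left(-2 - 1\right)\right)\right)^{3} = \left(-2394634 + 204 \cdot 226189\right) + \left(- 3 \left(-1 - -3\right)\right)^{3} = \left(-2394634 + 46142556\right) + \left(- 3 \left(-1 + 3\right)\right)^{3} = 43747922 + \left(\left(-3\right) 2\right)^{3} = 43747922 + \left(-6\right)^{3} = 43747922 - 216 = 43747706$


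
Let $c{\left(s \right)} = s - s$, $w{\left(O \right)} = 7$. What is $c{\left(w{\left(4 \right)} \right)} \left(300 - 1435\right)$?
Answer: $0$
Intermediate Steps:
$c{\left(s \right)} = 0$
$c{\left(w{\left(4 \right)} \right)} \left(300 - 1435\right) = 0 \left(300 - 1435\right) = 0 \left(-1135\right) = 0$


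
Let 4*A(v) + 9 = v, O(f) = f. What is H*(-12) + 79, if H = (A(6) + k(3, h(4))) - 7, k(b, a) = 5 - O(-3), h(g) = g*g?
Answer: 76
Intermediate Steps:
h(g) = g²
k(b, a) = 8 (k(b, a) = 5 - 1*(-3) = 5 + 3 = 8)
A(v) = -9/4 + v/4
H = ¼ (H = ((-9/4 + (¼)*6) + 8) - 7 = ((-9/4 + 3/2) + 8) - 7 = (-¾ + 8) - 7 = 29/4 - 7 = ¼ ≈ 0.25000)
H*(-12) + 79 = (¼)*(-12) + 79 = -3 + 79 = 76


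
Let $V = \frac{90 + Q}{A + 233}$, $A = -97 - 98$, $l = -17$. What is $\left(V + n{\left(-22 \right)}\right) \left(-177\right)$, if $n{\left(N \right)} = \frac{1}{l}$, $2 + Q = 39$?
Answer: $- \frac{375417}{646} \approx -581.14$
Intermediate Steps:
$Q = 37$ ($Q = -2 + 39 = 37$)
$A = -195$ ($A = -97 - 98 = -195$)
$n{\left(N \right)} = - \frac{1}{17}$ ($n{\left(N \right)} = \frac{1}{-17} = - \frac{1}{17}$)
$V = \frac{127}{38}$ ($V = \frac{90 + 37}{-195 + 233} = \frac{127}{38} \approx 3.3421$)
$\left(V + n{\left(-22 \right)}\right) \left(-177\right) = \left(\frac{127}{38} - \frac{1}{17}\right) \left(-177\right) = \frac{2121}{646} \left(-177\right) = - \frac{375417}{646}$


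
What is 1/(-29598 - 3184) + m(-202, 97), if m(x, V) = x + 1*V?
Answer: -3442111/32782 ≈ -105.00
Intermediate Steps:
m(x, V) = V + x (m(x, V) = x + V = V + x)
1/(-29598 - 3184) + m(-202, 97) = 1/(-29598 - 3184) + (97 - 202) = 1/(-32782) - 105 = -1/32782 - 105 = -3442111/32782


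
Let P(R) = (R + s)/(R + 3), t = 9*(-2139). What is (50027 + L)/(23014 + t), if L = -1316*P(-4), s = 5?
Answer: 51343/3763 ≈ 13.644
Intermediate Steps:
t = -19251
P(R) = (5 + R)/(3 + R) (P(R) = (R + 5)/(R + 3) = (5 + R)/(3 + R))
L = 1316 (L = -1316*(5 - 4)/(3 - 4) = -1316/(-1) = -(-1316) = -1316*(-1) = 1316)
(50027 + L)/(23014 + t) = (50027 + 1316)/(23014 - 19251) = 51343/3763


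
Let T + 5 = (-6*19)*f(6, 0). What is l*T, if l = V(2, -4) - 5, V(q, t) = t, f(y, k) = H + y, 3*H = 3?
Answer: 7227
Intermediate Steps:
H = 1 (H = (⅓)*3 = 1)
f(y, k) = 1 + y
T = -803 (T = -5 + (-6*19)*(1 + 6) = -5 - 114*7 = -5 - 798 = -803)
l = -9 (l = -4 - 5 = -9)
l*T = -9*(-803) = 7227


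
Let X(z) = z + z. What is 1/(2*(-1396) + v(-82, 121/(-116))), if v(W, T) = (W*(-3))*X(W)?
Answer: -1/43136 ≈ -2.3182e-5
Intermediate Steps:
X(z) = 2*z
v(W, T) = -6*W² (v(W, T) = (W*(-3))*(2*W) = (-3*W)*(2*W) = -6*W²)
1/(2*(-1396) + v(-82, 121/(-116))) = 1/(2*(-1396) - 6*(-82)²) = 1/(-2792 - 6*6724) = 1/(-2792 - 40344) = 1/(-43136) = -1/43136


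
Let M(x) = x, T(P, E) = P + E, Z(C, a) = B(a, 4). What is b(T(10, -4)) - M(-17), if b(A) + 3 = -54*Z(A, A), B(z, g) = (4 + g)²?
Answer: -3442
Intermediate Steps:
Z(C, a) = 64 (Z(C, a) = (4 + 4)² = 8² = 64)
T(P, E) = E + P
b(A) = -3459 (b(A) = -3 - 54*64 = -3 - 3456 = -3459)
b(T(10, -4)) - M(-17) = -3459 - 1*(-17) = -3459 + 17 = -3442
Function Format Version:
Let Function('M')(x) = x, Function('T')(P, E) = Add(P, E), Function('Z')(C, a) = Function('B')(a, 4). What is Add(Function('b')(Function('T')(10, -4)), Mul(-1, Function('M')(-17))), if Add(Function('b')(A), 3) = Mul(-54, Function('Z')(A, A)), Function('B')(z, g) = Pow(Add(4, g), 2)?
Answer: -3442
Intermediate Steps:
Function('Z')(C, a) = 64 (Function('Z')(C, a) = Pow(Add(4, 4), 2) = Pow(8, 2) = 64)
Function('T')(P, E) = Add(E, P)
Function('b')(A) = -3459 (Function('b')(A) = Add(-3, Mul(-54, 64)) = Add(-3, -3456) = -3459)
Add(Function('b')(Function('T')(10, -4)), Mul(-1, Function('M')(-17))) = Add(-3459, Mul(-1, -17)) = Add(-3459, 17) = -3442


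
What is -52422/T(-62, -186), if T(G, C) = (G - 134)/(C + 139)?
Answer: -1231917/98 ≈ -12571.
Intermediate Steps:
T(G, C) = (-134 + G)/(139 + C)
-52422/T(-62, -186) = -52422*(139 - 186)/(-134 - 62) = -52422/(-196/(-47)) = -52422/((-1/47*(-196))) = -52422/196/47 = -52422*47/196 = -1231917/98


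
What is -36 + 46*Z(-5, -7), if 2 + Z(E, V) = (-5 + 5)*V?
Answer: -128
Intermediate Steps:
Z(E, V) = -2 (Z(E, V) = -2 + (-5 + 5)*V = -2 + 0*V = -2 + 0 = -2)
-36 + 46*Z(-5, -7) = -36 + 46*(-2) = -36 - 92 = -128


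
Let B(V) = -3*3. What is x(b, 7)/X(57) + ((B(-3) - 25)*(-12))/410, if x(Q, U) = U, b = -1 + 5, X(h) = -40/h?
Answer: -14727/1640 ≈ -8.9799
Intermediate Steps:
B(V) = -9
b = 4
x(b, 7)/X(57) + ((B(-3) - 25)*(-12))/410 = 7/((-40/57)) + ((-9 - 25)*(-12))/410 = 7/((-40*1/57)) - 34*(-12)*(1/410) = 7/(-40/57) + 408*(1/410) = 7*(-57/40) + 204/205 = -399/40 + 204/205 = -14727/1640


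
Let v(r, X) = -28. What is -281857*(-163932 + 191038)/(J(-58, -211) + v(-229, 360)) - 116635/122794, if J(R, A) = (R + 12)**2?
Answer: -234537087209107/64098468 ≈ -3.6590e+6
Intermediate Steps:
J(R, A) = (12 + R)**2
-281857*(-163932 + 191038)/(J(-58, -211) + v(-229, 360)) - 116635/122794 = -281857*(-163932 + 191038)/((12 - 58)**2 - 28) - 116635/122794 = -281857*27106/((-46)**2 - 28) - 116635*1/122794 = -281857*27106/(2116 - 28) - 116635/122794 = -281857/(2088*(1/27106)) - 116635/122794 = -281857/1044/13553 - 116635/122794 = -281857*13553/1044 - 116635/122794 = -3820007921/1044 - 116635/122794 = -234537087209107/64098468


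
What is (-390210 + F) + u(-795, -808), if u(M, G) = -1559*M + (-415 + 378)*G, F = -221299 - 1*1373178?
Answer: -715386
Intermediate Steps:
F = -1594477 (F = -221299 - 1373178 = -1594477)
u(M, G) = -1559*M - 37*G
(-390210 + F) + u(-795, -808) = (-390210 - 1594477) + (-1559*(-795) - 37*(-808)) = -1984687 + (1239405 + 29896) = -1984687 + 1269301 = -715386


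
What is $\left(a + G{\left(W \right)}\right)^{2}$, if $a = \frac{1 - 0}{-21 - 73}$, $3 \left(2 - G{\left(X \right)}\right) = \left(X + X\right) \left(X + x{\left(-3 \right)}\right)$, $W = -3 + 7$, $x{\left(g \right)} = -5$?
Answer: $\frac{1723969}{79524} \approx 21.679$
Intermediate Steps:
$W = 4$
$G{\left(X \right)} = 2 - \frac{2 X \left(-5 + X\right)}{3}$ ($G{\left(X \right)} = 2 - \frac{\left(X + X\right) \left(X - 5\right)}{3} = 2 - \frac{2 X \left(-5 + X\right)}{3}$)
$a = - \frac{1}{94}$ ($a = \frac{1 + 0}{-94} = 1 \left(- \frac{1}{94}\right) = - \frac{1}{94} \approx -0.010638$)
$\left(a + G{\left(W \right)}\right)^{2} = \left(- \frac{1}{94} + \left(2 - \frac{2 \cdot 4^{2}}{3} + \frac{10}{3} \cdot 4\right)\right)^{2} = \left(- \frac{1}{94} + \left(2 - \frac{32}{3} + \frac{40}{3}\right)\right)^{2} = \left(- \frac{1}{94} + \frac{14}{3}\right)^{2} = \left(\frac{1313}{282}\right)^{2} = \frac{1723969}{79524}$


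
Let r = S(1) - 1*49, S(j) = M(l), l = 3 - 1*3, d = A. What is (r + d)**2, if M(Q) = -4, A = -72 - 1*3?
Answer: 16384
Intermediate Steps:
A = -75 (A = -72 - 3 = -75)
d = -75
l = 0 (l = 3 - 3 = 0)
S(j) = -4
r = -53 (r = -4 - 1*49 = -4 - 49 = -53)
(r + d)**2 = (-53 - 75)**2 = (-128)**2 = 16384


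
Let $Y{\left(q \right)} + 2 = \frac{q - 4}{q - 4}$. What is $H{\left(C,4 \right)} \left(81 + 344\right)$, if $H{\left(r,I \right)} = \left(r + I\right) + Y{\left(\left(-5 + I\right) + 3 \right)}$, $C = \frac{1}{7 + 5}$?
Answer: $\frac{15725}{12} \approx 1310.4$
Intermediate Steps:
$C = \frac{1}{12} \approx 0.083333$
$Y{\left(q \right)} = -1$ ($Y{\left(q \right)} = -2 + \frac{q - 4}{q - 4} = -2 + \frac{-4 + q}{-4 + q} = -2 + 1 = -1$)
$H{\left(r,I \right)} = -1 + I + r$ ($H{\left(r,I \right)} = \left(r + I\right) - 1 = \left(I + r\right) - 1 = -1 + I + r$)
$H{\left(C,4 \right)} \left(81 + 344\right) = \left(-1 + 4 + \frac{1}{12}\right) \left(81 + 344\right) = \frac{37}{12} \cdot 425 = \frac{15725}{12}$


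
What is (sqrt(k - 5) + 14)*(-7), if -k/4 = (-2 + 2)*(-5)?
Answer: -98 - 7*I*sqrt(5) ≈ -98.0 - 15.652*I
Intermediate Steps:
k = 0 (k = -4*(-2 + 2)*(-5) = -0*(-5) = -4*0 = 0)
(sqrt(k - 5) + 14)*(-7) = (sqrt(0 - 5) + 14)*(-7) = (sqrt(-5) + 14)*(-7) = (I*sqrt(5) + 14)*(-7) = (14 + I*sqrt(5))*(-7) = -98 - 7*I*sqrt(5)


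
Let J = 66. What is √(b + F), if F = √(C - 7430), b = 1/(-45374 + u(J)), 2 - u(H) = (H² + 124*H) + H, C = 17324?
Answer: √(-6442 + 373494276*√9894)/19326 ≈ 9.9734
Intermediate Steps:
u(H) = 2 - H² - 125*H (u(H) = 2 - ((H² + 124*H) + H) = 2 - (H² + 125*H) = 2 + (-H² - 125*H) = 2 - H² - 125*H)
b = -1/57978 (b = 1/(-45374 + (2 - 1*66² - 125*66)) = 1/(-45374 + (2 - 1*4356 - 8250)) = 1/(-45374 + (2 - 4356 - 8250)) = 1/(-45374 - 12604) = 1/(-57978) = -1/57978 ≈ -1.7248e-5)
F = √9894 (F = √(17324 - 7430) = √9894 ≈ 99.469)
√(b + F) = √(-1/57978 + √9894)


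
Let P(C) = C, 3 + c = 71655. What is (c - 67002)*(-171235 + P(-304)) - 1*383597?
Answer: -798039947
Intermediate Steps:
c = 71652 (c = -3 + 71655 = 71652)
(c - 67002)*(-171235 + P(-304)) - 1*383597 = (71652 - 67002)*(-171235 - 304) - 1*383597 = 4650*(-171539) - 383597 = -797656350 - 383597 = -798039947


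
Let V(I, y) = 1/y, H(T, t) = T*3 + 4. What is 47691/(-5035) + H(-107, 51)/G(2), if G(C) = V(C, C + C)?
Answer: -6432071/5035 ≈ -1277.5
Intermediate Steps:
H(T, t) = 4 + 3*T (H(T, t) = 3*T + 4 = 4 + 3*T)
G(C) = 1/(2*C) (G(C) = 1/(C + C) = 1/(2*C))
47691/(-5035) + H(-107, 51)/G(2) = 47691/(-5035) + (4 + 3*(-107))/(((½)/2)) = 47691*(-1/5035) + (4 - 321)/(((½)*(½))) = -47691/5035 - 317/¼ = -47691/5035 - 317*4 = -47691/5035 - 1268 = -6432071/5035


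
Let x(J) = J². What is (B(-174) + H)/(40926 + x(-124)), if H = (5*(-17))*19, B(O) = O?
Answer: -1789/56302 ≈ -0.031775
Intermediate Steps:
H = -1615 (H = -85*19 = -1615)
(B(-174) + H)/(40926 + x(-124)) = (-174 - 1615)/(40926 + (-124)²) = -1789/(40926 + 15376) = -1789/56302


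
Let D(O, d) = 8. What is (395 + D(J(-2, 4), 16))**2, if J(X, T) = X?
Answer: 162409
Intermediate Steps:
(395 + D(J(-2, 4), 16))**2 = (395 + 8)**2 = 403**2 = 162409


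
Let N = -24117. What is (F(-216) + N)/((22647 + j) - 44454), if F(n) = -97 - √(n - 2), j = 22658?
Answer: -24214/851 - I*√218/851 ≈ -28.454 - 0.01735*I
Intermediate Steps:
F(n) = -97 - √(-2 + n)
(F(-216) + N)/((22647 + j) - 44454) = ((-97 - √(-2 - 216)) - 24117)/((22647 + 22658) - 44454) = ((-97 - √(-218)) - 24117)/(45305 - 44454) = ((-97 - I*√218) - 24117)/851 = ((-97 - I*√218) - 24117)*(1/851) = (-24214 - I*√218)*(1/851) = -24214/851 - I*√218/851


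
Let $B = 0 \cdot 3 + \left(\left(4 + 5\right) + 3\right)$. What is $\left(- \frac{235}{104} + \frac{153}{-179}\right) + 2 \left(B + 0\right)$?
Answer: $\frac{388807}{18616} \approx 20.886$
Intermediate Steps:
$B = 12$ ($B = 0 + \left(9 + 3\right) = 0 + 12 = 12$)
$\left(- \frac{235}{104} + \frac{153}{-179}\right) + 2 \left(B + 0\right) = \left(- \frac{235}{104} + \frac{153}{-179}\right) + 2 \left(12 + 0\right) = \left(\left(-235\right) \frac{1}{104} + 153 \left(- \frac{1}{179}\right)\right) + 2 \cdot 12 = \left(- \frac{235}{104} - \frac{153}{179}\right) + 24 = - \frac{57977}{18616} + 24 = \frac{388807}{18616}$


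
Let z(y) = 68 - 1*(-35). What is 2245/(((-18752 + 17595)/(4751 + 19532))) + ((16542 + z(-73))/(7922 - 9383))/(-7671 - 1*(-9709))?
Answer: -162320410496795/3444988326 ≈ -47118.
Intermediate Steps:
z(y) = 103 (z(y) = 68 + 35 = 103)
2245/(((-18752 + 17595)/(4751 + 19532))) + ((16542 + z(-73))/(7922 - 9383))/(-7671 - 1*(-9709)) = 2245/(((-18752 + 17595)/(4751 + 19532))) + ((16542 + 103)/(7922 - 9383))/(-7671 - 1*(-9709)) = 2245/((-1157/24283)) + (16645/(-1461))/(-7671 + 9709) = 2245/((-1157*1/24283)) + (16645*(-1/1461))/2038 = 2245/(-1157/24283) - 16645/1461*1/2038 = 2245*(-24283/1157) - 16645/2977518 = -54515335/1157 - 16645/2977518 = -162320410496795/3444988326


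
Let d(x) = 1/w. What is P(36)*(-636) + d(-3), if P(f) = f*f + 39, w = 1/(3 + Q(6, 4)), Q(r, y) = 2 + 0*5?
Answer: -849055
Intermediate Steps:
Q(r, y) = 2 (Q(r, y) = 2 + 0 = 2)
w = ⅕ (w = 1/(3 + 2) = 1/5 = ⅕ ≈ 0.20000)
d(x) = 5 (d(x) = 1/(⅕) = 5)
P(f) = 39 + f² (P(f) = f² + 39 = 39 + f²)
P(36)*(-636) + d(-3) = (39 + 36²)*(-636) + 5 = (39 + 1296)*(-636) + 5 = 1335*(-636) + 5 = -849060 + 5 = -849055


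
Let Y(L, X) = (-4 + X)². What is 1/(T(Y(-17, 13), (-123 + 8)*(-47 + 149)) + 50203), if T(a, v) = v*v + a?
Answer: 1/137643184 ≈ 7.2652e-9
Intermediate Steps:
T(a, v) = a + v² (T(a, v) = v² + a = a + v²)
1/(T(Y(-17, 13), (-123 + 8)*(-47 + 149)) + 50203) = 1/(((-4 + 13)² + ((-123 + 8)*(-47 + 149))²) + 50203) = 1/((9² + (-115*102)²) + 50203) = 1/((81 + (-11730)²) + 50203) = 1/((81 + 137592900) + 50203) = 1/(137592981 + 50203) = 1/137643184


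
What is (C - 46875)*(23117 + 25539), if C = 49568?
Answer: 131030608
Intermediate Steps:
(C - 46875)*(23117 + 25539) = (49568 - 46875)*(23117 + 25539) = 2693*48656 = 131030608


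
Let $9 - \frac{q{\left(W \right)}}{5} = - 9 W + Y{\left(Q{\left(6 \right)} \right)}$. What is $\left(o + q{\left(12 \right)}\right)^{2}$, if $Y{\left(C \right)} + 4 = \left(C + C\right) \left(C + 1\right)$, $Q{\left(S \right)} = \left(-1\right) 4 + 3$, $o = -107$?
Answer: $248004$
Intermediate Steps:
$Q{\left(S \right)} = -1$ ($Q{\left(S \right)} = -4 + 3 = -1$)
$Y{\left(C \right)} = -4 + 2 C \left(1 + C\right)$ ($Y{\left(C \right)} = -4 + \left(C + C\right) \left(C + 1\right) = -4 + 2 C \left(1 + C\right)$)
$q{\left(W \right)} = 65 + 45 W$ ($q{\left(W \right)} = 45 - 5 \left(- 9 W + \left(-4 + 2 \left(-1\right) + 2 \left(-1\right)^{2}\right)\right) = 45 - 5 \left(- 9 W - 4\right) = 45 - 5 \left(-4 - 9 W\right) = 45 + \left(20 + 45 W\right) = 65 + 45 W$)
$\left(o + q{\left(12 \right)}\right)^{2} = \left(-107 + \left(65 + 45 \cdot 12\right)\right)^{2} = \left(-107 + \left(65 + 540\right)\right)^{2} = \left(-107 + 605\right)^{2} = 498^{2} = 248004$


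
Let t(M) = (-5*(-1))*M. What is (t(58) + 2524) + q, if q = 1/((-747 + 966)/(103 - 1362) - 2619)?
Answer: 9279276301/3297540 ≈ 2814.0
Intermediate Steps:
t(M) = 5*M
q = -1259/3297540 (q = 1/(219/(-1259) - 2619) = 1/(219*(-1/1259) - 2619) = 1/(-219/1259 - 2619) = 1/(-3297540/1259) = -1259/3297540 ≈ -0.00038180)
(t(58) + 2524) + q = (5*58 + 2524) - 1259/3297540 = (290 + 2524) - 1259/3297540 = 2814 - 1259/3297540 = 9279276301/3297540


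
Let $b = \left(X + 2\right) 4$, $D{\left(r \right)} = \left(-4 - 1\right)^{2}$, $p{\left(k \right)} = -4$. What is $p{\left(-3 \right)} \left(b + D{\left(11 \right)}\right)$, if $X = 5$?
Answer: $-212$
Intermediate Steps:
$D{\left(r \right)} = 25$ ($D{\left(r \right)} = \left(-5\right)^{2} = 25$)
$b = 28$ ($b = \left(5 + 2\right) 4 = 7 \cdot 4 = 28$)
$p{\left(-3 \right)} \left(b + D{\left(11 \right)}\right) = - 4 \left(28 + 25\right) = \left(-4\right) 53 = -212$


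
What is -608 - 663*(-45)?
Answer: 29227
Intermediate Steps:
-608 - 663*(-45) = -608 + 29835 = 29227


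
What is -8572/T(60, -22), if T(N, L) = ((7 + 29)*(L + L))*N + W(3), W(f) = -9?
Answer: 8572/95049 ≈ 0.090185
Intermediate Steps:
T(N, L) = -9 + 72*L*N (T(N, L) = ((7 + 29)*(L + L))*N - 9 = (36*(2*L))*N - 9 = (72*L)*N - 9 = 72*L*N - 9 = -9 + 72*L*N)
-8572/T(60, -22) = -8572/(-9 + 72*(-22)*60) = -8572/(-9 - 95040) = -8572/(-95049) = -8572*(-1/95049) = 8572/95049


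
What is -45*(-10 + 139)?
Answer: -5805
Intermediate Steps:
-45*(-10 + 139) = -45*129 = -5805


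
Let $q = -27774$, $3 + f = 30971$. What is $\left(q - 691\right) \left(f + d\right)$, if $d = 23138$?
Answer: $-1540127290$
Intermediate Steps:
$f = 30968$ ($f = -3 + 30971 = 30968$)
$\left(q - 691\right) \left(f + d\right) = \left(-27774 - 691\right) \left(30968 + 23138\right) = \left(-28465\right) 54106 = -1540127290$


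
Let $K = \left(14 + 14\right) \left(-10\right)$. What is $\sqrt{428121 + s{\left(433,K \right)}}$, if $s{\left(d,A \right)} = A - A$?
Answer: $3 \sqrt{47569} \approx 654.31$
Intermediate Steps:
$K = -280$ ($K = 28 \left(-10\right) = -280$)
$s{\left(d,A \right)} = 0$
$\sqrt{428121 + s{\left(433,K \right)}} = \sqrt{428121 + 0} = \sqrt{428121} = 3 \sqrt{47569}$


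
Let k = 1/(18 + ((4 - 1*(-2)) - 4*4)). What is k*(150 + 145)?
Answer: 295/8 ≈ 36.875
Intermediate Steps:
k = 1/8 (k = 1/(18 + ((4 + 2) - 16)) = 1/(18 + (6 - 16)) = 1/(18 - 10) = 1/8 ≈ 0.12500)
k*(150 + 145) = (150 + 145)/8 = (1/8)*295 = 295/8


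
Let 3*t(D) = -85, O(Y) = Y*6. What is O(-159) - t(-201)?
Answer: -2777/3 ≈ -925.67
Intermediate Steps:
O(Y) = 6*Y
t(D) = -85/3 (t(D) = (⅓)*(-85) = -85/3)
O(-159) - t(-201) = 6*(-159) - 1*(-85/3) = -954 + 85/3 = -2777/3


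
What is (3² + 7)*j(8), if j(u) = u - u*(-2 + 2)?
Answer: 128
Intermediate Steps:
j(u) = u (j(u) = u - u*0 = u - 1*0 = u + 0 = u)
(3² + 7)*j(8) = (3² + 7)*8 = (9 + 7)*8 = 16*8 = 128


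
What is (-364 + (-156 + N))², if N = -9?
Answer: 279841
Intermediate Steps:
(-364 + (-156 + N))² = (-364 + (-156 - 9))² = (-364 - 165)² = (-529)² = 279841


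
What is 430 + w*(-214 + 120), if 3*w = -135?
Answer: 4660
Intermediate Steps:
w = -45 (w = (1/3)*(-135) = -45)
430 + w*(-214 + 120) = 430 - 45*(-214 + 120) = 430 - 45*(-94) = 430 + 4230 = 4660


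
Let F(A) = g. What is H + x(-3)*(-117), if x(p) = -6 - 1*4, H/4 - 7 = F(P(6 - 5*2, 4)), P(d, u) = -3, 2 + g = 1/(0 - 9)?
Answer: 10706/9 ≈ 1189.6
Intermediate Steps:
g = -19/9 (g = -2 + 1/(0 - 9) = -2 + 1/(-9) = -2 - ⅑ = -19/9 ≈ -2.1111)
F(A) = -19/9
H = 176/9 (H = 28 + 4*(-19/9) = 28 - 76/9 = 176/9 ≈ 19.556)
x(p) = -10 (x(p) = -6 - 4 = -10)
H + x(-3)*(-117) = 176/9 - 10*(-117) = 176/9 + 1170 = 10706/9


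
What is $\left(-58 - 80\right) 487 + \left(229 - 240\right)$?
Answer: $-67217$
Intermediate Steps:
$\left(-58 - 80\right) 487 + \left(229 - 240\right) = \left(-138\right) 487 + \left(229 - 240\right) = -67206 - 11 = -67217$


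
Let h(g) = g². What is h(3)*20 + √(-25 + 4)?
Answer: 180 + I*√21 ≈ 180.0 + 4.5826*I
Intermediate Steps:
h(3)*20 + √(-25 + 4) = 3²*20 + √(-25 + 4) = 9*20 + √(-21) = 180 + I*√21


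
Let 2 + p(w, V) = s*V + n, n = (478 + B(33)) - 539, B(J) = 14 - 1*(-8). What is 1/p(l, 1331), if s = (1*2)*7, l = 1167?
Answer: 1/18593 ≈ 5.3784e-5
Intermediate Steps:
B(J) = 22 (B(J) = 14 + 8 = 22)
n = -39 (n = (478 + 22) - 539 = 500 - 539 = -39)
s = 14 (s = 2*7 = 14)
p(w, V) = -41 + 14*V (p(w, V) = -2 + (14*V - 39) = -2 + (-39 + 14*V) = -41 + 14*V)
1/p(l, 1331) = 1/(-41 + 14*1331) = 1/(-41 + 18634) = 1/18593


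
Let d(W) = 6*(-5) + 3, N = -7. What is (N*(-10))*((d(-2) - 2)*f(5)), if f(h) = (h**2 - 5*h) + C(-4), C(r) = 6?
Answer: -12180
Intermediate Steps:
d(W) = -27 (d(W) = -30 + 3 = -27)
f(h) = 6 + h**2 - 5*h (f(h) = (h**2 - 5*h) + 6 = 6 + h**2 - 5*h)
(N*(-10))*((d(-2) - 2)*f(5)) = (-7*(-10))*((-27 - 2)*(6 + 5**2 - 5*5)) = 70*(-29*(6 + 25 - 25)) = 70*(-29*6) = 70*(-174) = -12180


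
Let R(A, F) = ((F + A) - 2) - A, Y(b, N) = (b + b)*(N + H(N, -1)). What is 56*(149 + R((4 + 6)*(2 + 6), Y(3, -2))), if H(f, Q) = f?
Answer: 6888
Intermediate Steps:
Y(b, N) = 4*N*b (Y(b, N) = (b + b)*(N + N) = (2*b)*(2*N) = 4*N*b)
R(A, F) = -2 + F (R(A, F) = ((A + F) - 2) - A = (-2 + A + F) - A = -2 + F)
56*(149 + R((4 + 6)*(2 + 6), Y(3, -2))) = 56*(149 + (-2 + 4*(-2)*3)) = 56*(149 + (-2 - 24)) = 56*(149 - 26) = 56*123 = 6888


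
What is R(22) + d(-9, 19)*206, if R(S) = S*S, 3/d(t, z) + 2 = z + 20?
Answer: 18526/37 ≈ 500.70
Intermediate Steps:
d(t, z) = 3/(18 + z) (d(t, z) = 3/(-2 + (z + 20)) = 3/(-2 + (20 + z)) = 3/(18 + z))
R(S) = S**2
R(22) + d(-9, 19)*206 = 22**2 + (3/(18 + 19))*206 = 484 + (3/37)*206 = 484 + 618/37 = 18526/37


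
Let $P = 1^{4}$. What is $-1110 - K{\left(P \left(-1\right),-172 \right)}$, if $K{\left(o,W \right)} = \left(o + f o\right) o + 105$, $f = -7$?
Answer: $-1209$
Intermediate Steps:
$P = 1$
$K{\left(o,W \right)} = 105 - 6 o^{2}$ ($K{\left(o,W \right)} = \left(o - 7 o\right) o + 105 = - 6 o o + 105 = - 6 o^{2} + 105 = 105 - 6 o^{2}$)
$-1110 - K{\left(P \left(-1\right),-172 \right)} = -1110 - \left(105 - 6 \left(1 \left(-1\right)\right)^{2}\right) = -1110 - \left(105 - 6 \left(-1\right)^{2}\right) = -1110 - \left(105 - 6\right) = -1110 - 99 = -1209$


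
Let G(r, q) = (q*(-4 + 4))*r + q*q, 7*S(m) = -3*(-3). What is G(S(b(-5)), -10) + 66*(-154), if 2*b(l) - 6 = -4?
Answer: -10064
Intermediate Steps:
b(l) = 1 (b(l) = 3 + (1/2)*(-4) = 3 - 2 = 1)
S(m) = 9/7 (S(m) = (-3*(-3))/7 = (1/7)*9 = 9/7)
G(r, q) = q**2 (G(r, q) = (q*0)*r + q**2 = 0*r + q**2 = 0 + q**2 = q**2)
G(S(b(-5)), -10) + 66*(-154) = (-10)**2 + 66*(-154) = 100 - 10164 = -10064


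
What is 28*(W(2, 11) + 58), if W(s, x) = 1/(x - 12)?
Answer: 1596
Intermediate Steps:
W(s, x) = 1/(-12 + x)
28*(W(2, 11) + 58) = 28*(1/(-12 + 11) + 58) = 28*(1/(-1) + 58) = 28*(-1 + 58) = 28*57 = 1596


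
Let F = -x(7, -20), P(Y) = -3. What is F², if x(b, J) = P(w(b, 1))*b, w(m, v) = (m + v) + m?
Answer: 441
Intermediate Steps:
w(m, v) = v + 2*m
x(b, J) = -3*b
F = 21 (F = -(-3)*7 = -1*(-21) = 21)
F² = 21² = 441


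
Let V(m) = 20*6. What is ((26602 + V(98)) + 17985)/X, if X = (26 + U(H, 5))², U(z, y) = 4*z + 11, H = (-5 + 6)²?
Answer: 44707/1681 ≈ 26.595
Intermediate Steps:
H = 1 (H = 1² = 1)
U(z, y) = 11 + 4*z
V(m) = 120
X = 1681 (X = (26 + (11 + 4*1))² = (26 + (11 + 4))² = (26 + 15)² = 41² = 1681)
((26602 + V(98)) + 17985)/X = ((26602 + 120) + 17985)/1681 = (26722 + 17985)*(1/1681) = 44707*(1/1681) = 44707/1681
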